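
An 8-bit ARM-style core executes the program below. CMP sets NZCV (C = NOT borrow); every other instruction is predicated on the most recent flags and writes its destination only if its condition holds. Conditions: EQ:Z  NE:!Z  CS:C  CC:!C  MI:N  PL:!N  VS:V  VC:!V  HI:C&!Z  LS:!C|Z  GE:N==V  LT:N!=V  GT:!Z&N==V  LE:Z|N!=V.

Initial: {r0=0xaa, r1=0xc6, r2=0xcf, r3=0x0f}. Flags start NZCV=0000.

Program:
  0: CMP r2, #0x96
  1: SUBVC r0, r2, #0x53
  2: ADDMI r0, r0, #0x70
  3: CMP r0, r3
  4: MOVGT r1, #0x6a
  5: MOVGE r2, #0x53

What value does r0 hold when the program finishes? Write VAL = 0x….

0: ✓ CMP  NZCV=0010
1: ✓ SUBVC  r0←0x7c
2: · ADDMI
3: ✓ CMP  NZCV=0010
4: ✓ MOVGT  r1←0x6a
5: ✓ MOVGE  r2←0x53

VAL = 0x7c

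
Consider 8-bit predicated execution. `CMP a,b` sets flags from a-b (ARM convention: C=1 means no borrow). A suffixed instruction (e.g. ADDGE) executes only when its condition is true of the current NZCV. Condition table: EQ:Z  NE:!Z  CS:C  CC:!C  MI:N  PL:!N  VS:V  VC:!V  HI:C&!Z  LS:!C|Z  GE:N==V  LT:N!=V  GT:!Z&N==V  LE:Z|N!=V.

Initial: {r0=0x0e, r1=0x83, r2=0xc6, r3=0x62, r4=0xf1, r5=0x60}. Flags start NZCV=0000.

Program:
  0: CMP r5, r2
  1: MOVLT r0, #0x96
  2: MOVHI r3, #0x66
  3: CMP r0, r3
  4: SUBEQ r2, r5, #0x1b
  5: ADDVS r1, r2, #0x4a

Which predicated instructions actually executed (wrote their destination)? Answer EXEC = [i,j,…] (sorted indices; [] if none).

0: ✓ CMP  NZCV=1001
1: · MOVLT
2: · MOVHI
3: ✓ CMP  NZCV=1000
4: · SUBEQ
5: · ADDVS

EXEC = []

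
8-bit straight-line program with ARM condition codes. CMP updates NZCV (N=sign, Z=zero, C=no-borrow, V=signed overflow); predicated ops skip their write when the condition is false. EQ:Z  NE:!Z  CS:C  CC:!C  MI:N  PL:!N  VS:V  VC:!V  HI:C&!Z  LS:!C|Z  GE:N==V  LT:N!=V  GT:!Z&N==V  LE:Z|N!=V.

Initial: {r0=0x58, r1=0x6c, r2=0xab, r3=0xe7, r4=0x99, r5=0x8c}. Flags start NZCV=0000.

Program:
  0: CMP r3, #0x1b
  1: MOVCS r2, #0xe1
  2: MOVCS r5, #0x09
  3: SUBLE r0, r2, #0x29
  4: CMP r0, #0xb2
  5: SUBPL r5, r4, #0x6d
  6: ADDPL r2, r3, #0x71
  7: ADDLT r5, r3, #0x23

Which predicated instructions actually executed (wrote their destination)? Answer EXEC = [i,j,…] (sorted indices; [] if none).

EXEC = [1,2,3,5,6]

0: ✓ CMP  NZCV=1010
1: ✓ MOVCS  r2←0xe1
2: ✓ MOVCS  r5←0x09
3: ✓ SUBLE  r0←0xb8
4: ✓ CMP  NZCV=0010
5: ✓ SUBPL  r5←0x2c
6: ✓ ADDPL  r2←0x58
7: · ADDLT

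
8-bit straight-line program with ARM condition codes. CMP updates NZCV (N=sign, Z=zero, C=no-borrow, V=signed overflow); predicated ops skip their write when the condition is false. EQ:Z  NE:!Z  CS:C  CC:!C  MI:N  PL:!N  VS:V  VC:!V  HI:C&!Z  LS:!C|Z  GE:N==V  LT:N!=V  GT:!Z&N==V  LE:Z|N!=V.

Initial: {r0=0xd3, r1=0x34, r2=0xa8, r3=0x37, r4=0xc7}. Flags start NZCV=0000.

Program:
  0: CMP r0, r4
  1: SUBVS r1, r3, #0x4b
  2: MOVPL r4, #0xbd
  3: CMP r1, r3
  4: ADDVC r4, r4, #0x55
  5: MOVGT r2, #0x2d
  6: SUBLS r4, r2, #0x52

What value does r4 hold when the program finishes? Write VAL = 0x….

0: ✓ CMP  NZCV=0010
1: · SUBVS
2: ✓ MOVPL  r4←0xbd
3: ✓ CMP  NZCV=1000
4: ✓ ADDVC  r4←0x12
5: · MOVGT
6: ✓ SUBLS  r4←0x56

VAL = 0x56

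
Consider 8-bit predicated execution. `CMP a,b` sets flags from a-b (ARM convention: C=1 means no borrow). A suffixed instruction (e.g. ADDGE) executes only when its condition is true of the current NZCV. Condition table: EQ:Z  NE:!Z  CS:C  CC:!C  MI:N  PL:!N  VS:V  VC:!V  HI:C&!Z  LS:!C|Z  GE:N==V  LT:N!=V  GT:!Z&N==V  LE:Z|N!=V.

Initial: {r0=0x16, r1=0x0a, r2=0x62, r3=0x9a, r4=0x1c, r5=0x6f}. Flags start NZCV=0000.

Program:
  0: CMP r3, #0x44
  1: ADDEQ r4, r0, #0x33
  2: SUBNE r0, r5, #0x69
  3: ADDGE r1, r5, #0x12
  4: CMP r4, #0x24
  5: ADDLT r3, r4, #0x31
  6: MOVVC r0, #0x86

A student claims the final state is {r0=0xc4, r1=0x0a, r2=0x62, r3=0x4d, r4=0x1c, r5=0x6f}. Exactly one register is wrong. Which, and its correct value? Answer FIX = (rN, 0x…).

[0] flags=0011 → (cmp)
[1] flags=0011 EQ?F → skip
[2] flags=0011 NE?T → r0=0x06
[3] flags=0011 GE?F → skip
[4] flags=1000 → (cmp)
[5] flags=1000 LT?T → r3=0x4d
[6] flags=1000 VC?T → r0=0x86

FIX = (r0, 0x86)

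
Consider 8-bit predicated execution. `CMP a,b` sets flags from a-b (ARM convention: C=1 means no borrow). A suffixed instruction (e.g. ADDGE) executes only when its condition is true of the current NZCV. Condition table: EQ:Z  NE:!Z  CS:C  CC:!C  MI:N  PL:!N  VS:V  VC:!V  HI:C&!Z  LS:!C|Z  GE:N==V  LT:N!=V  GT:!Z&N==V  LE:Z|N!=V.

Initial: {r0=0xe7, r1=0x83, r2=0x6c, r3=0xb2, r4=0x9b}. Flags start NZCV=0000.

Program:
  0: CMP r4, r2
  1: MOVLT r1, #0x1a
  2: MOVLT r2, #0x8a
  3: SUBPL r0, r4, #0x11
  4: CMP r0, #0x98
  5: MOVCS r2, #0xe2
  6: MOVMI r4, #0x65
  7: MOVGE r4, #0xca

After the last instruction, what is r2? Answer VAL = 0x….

VAL = 0x8a

0: ✓ CMP  NZCV=0011
1: ✓ MOVLT  r1←0x1a
2: ✓ MOVLT  r2←0x8a
3: ✓ SUBPL  r0←0x8a
4: ✓ CMP  NZCV=1000
5: · MOVCS
6: ✓ MOVMI  r4←0x65
7: · MOVGE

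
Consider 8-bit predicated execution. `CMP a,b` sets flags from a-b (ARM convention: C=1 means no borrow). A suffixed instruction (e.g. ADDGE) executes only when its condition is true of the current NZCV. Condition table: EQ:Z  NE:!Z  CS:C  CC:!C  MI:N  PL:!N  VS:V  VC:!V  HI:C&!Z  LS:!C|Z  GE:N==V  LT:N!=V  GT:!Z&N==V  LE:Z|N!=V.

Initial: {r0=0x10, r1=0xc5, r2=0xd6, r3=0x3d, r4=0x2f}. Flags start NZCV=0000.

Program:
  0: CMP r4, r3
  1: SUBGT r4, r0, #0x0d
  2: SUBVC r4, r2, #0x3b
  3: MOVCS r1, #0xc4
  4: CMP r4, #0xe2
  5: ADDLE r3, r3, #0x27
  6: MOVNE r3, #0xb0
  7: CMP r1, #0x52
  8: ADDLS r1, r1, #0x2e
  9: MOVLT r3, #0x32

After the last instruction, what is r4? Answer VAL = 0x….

[0] flags=1000 → (cmp)
[1] flags=1000 GT?F → skip
[2] flags=1000 VC?T → r4=0x9b
[3] flags=1000 CS?F → skip
[4] flags=1000 → (cmp)
[5] flags=1000 LE?T → r3=0x64
[6] flags=1000 NE?T → r3=0xb0
[7] flags=0011 → (cmp)
[8] flags=0011 LS?F → skip
[9] flags=0011 LT?T → r3=0x32

VAL = 0x9b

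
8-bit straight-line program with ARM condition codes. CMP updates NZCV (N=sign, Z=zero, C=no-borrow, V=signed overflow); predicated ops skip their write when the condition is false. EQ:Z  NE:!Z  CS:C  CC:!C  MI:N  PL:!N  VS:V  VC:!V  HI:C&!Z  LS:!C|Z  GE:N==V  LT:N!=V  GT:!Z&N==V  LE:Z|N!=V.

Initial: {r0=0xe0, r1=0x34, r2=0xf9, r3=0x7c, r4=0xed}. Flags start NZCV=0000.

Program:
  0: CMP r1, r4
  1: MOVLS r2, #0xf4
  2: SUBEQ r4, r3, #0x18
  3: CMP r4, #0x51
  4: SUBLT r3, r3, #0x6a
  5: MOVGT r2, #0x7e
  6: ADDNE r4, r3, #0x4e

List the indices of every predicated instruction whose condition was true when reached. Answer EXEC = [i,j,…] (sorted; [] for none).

0: ✓ CMP  NZCV=0000
1: ✓ MOVLS  r2←0xf4
2: · SUBEQ
3: ✓ CMP  NZCV=1010
4: ✓ SUBLT  r3←0x12
5: · MOVGT
6: ✓ ADDNE  r4←0x60

EXEC = [1,4,6]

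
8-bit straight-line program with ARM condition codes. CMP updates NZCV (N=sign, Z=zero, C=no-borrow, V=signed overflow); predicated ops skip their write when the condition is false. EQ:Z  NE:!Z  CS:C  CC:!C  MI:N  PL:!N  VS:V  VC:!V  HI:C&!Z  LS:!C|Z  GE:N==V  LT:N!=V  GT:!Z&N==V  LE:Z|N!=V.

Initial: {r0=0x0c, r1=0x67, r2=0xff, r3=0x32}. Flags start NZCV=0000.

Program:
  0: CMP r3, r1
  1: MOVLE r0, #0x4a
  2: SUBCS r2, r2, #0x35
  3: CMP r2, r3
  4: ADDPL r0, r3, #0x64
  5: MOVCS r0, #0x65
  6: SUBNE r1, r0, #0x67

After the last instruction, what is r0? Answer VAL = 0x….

VAL = 0x65

[0] flags=1000 → (cmp)
[1] flags=1000 LE?T → r0=0x4a
[2] flags=1000 CS?F → skip
[3] flags=1010 → (cmp)
[4] flags=1010 PL?F → skip
[5] flags=1010 CS?T → r0=0x65
[6] flags=1010 NE?T → r1=0xfe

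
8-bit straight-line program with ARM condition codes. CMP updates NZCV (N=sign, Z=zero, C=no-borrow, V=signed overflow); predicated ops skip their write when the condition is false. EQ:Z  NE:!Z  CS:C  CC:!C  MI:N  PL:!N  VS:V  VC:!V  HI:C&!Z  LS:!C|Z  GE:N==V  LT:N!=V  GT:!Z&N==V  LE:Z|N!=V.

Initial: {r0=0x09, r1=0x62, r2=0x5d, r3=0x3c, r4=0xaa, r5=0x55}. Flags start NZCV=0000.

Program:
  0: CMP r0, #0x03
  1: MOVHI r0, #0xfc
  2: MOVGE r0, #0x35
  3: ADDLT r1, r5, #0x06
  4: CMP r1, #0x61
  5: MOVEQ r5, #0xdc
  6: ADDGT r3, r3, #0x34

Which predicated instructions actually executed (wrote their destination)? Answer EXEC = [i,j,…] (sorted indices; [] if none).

EXEC = [1,2,6]

[0] flags=0010 → (cmp)
[1] flags=0010 HI?T → r0=0xfc
[2] flags=0010 GE?T → r0=0x35
[3] flags=0010 LT?F → skip
[4] flags=0010 → (cmp)
[5] flags=0010 EQ?F → skip
[6] flags=0010 GT?T → r3=0x70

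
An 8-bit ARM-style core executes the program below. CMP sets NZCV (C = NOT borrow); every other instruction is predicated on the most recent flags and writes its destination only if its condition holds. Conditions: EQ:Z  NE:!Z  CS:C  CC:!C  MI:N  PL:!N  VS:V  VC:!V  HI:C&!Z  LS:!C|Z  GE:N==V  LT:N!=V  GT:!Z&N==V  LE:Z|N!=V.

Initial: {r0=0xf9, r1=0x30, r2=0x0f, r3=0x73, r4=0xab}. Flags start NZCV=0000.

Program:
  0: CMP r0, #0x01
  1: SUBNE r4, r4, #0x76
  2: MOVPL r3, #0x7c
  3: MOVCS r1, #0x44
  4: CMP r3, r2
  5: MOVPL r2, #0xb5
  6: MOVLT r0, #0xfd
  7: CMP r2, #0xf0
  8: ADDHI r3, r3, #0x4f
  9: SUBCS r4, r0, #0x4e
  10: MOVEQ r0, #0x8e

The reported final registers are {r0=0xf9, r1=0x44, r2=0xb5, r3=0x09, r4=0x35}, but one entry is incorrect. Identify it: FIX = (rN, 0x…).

0: ✓ CMP  NZCV=1010
1: ✓ SUBNE  r4←0x35
2: · MOVPL
3: ✓ MOVCS  r1←0x44
4: ✓ CMP  NZCV=0010
5: ✓ MOVPL  r2←0xb5
6: · MOVLT
7: ✓ CMP  NZCV=1000
8: · ADDHI
9: · SUBCS
10: · MOVEQ

FIX = (r3, 0x73)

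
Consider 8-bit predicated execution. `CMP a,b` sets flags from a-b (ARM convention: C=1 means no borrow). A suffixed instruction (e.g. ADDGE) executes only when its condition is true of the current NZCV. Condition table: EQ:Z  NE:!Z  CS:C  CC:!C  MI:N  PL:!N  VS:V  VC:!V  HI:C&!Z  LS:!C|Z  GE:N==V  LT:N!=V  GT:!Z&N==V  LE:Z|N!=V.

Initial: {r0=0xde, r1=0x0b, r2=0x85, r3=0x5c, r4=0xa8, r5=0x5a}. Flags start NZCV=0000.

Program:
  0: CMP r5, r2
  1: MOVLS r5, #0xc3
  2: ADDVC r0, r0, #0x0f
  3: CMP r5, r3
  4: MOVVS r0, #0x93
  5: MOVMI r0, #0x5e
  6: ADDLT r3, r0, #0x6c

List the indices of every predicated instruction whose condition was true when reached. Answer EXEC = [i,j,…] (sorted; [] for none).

EXEC = [1,4,6]

0: ✓ CMP  NZCV=1001
1: ✓ MOVLS  r5←0xc3
2: · ADDVC
3: ✓ CMP  NZCV=0011
4: ✓ MOVVS  r0←0x93
5: · MOVMI
6: ✓ ADDLT  r3←0xff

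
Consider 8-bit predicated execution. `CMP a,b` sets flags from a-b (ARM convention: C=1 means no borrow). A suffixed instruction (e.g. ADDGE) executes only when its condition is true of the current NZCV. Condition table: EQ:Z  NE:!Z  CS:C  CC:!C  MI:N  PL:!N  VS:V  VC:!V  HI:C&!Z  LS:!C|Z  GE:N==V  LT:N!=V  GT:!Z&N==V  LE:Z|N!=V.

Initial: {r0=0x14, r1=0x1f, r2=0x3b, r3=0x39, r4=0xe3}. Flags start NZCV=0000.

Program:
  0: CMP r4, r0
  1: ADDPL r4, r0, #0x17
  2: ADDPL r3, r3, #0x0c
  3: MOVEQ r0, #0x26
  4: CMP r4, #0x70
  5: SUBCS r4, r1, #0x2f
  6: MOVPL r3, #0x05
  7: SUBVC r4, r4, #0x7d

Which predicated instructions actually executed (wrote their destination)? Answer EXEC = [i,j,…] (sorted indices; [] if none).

EXEC = [5,6]

0: ✓ CMP  NZCV=1010
1: · ADDPL
2: · ADDPL
3: · MOVEQ
4: ✓ CMP  NZCV=0011
5: ✓ SUBCS  r4←0xf0
6: ✓ MOVPL  r3←0x05
7: · SUBVC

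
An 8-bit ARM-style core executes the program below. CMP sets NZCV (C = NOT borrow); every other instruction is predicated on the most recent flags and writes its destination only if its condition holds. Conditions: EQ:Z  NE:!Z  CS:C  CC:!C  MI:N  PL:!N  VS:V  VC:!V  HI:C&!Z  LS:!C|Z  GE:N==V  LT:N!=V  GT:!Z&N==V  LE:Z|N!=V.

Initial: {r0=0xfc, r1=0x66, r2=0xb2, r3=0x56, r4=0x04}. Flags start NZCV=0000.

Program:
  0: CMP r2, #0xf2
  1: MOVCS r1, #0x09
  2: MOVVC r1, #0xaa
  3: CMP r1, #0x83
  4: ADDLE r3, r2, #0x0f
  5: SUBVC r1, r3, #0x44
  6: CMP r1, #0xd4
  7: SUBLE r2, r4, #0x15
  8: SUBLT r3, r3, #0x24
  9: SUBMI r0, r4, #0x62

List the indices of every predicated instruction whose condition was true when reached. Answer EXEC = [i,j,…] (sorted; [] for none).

EXEC = [2,5]

[0] flags=1000 → (cmp)
[1] flags=1000 CS?F → skip
[2] flags=1000 VC?T → r1=0xaa
[3] flags=0010 → (cmp)
[4] flags=0010 LE?F → skip
[5] flags=0010 VC?T → r1=0x12
[6] flags=0000 → (cmp)
[7] flags=0000 LE?F → skip
[8] flags=0000 LT?F → skip
[9] flags=0000 MI?F → skip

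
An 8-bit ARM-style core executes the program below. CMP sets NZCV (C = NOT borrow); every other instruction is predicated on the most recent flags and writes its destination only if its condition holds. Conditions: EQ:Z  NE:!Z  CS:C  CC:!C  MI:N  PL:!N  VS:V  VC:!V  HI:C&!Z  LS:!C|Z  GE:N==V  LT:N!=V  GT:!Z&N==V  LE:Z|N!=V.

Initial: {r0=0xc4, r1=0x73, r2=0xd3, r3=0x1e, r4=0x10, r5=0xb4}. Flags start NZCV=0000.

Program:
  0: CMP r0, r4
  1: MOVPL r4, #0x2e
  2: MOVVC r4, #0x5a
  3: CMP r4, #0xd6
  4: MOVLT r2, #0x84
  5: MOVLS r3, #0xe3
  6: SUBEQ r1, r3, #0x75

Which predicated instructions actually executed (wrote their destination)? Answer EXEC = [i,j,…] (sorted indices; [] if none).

EXEC = [2,5]

[0] flags=1010 → (cmp)
[1] flags=1010 PL?F → skip
[2] flags=1010 VC?T → r4=0x5a
[3] flags=1001 → (cmp)
[4] flags=1001 LT?F → skip
[5] flags=1001 LS?T → r3=0xe3
[6] flags=1001 EQ?F → skip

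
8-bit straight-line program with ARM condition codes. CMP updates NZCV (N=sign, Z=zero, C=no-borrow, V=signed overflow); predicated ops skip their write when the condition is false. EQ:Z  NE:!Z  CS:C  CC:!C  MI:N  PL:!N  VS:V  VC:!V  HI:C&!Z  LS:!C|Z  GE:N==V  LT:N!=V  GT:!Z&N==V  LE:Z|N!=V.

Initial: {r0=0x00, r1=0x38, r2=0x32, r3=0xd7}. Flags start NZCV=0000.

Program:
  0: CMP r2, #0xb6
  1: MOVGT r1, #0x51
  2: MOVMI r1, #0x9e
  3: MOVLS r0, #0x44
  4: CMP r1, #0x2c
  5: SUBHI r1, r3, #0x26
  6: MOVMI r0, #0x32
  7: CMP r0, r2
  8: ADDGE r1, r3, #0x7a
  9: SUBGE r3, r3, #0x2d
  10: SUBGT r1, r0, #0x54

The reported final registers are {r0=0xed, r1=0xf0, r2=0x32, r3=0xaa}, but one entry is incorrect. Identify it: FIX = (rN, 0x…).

FIX = (r0, 0x44)

0: ✓ CMP  NZCV=0000
1: ✓ MOVGT  r1←0x51
2: · MOVMI
3: ✓ MOVLS  r0←0x44
4: ✓ CMP  NZCV=0010
5: ✓ SUBHI  r1←0xb1
6: · MOVMI
7: ✓ CMP  NZCV=0010
8: ✓ ADDGE  r1←0x51
9: ✓ SUBGE  r3←0xaa
10: ✓ SUBGT  r1←0xf0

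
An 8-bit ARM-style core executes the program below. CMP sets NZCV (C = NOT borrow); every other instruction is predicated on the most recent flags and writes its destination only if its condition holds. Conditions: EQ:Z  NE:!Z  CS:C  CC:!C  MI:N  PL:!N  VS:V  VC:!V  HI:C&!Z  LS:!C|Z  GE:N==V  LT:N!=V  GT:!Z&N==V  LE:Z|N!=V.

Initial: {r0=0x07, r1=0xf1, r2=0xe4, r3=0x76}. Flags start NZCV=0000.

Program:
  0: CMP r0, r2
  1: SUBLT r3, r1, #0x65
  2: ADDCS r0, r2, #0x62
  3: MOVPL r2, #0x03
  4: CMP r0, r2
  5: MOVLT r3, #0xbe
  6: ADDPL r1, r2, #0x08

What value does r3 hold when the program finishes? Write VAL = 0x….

VAL = 0x76

0: ✓ CMP  NZCV=0000
1: · SUBLT
2: · ADDCS
3: ✓ MOVPL  r2←0x03
4: ✓ CMP  NZCV=0010
5: · MOVLT
6: ✓ ADDPL  r1←0x0b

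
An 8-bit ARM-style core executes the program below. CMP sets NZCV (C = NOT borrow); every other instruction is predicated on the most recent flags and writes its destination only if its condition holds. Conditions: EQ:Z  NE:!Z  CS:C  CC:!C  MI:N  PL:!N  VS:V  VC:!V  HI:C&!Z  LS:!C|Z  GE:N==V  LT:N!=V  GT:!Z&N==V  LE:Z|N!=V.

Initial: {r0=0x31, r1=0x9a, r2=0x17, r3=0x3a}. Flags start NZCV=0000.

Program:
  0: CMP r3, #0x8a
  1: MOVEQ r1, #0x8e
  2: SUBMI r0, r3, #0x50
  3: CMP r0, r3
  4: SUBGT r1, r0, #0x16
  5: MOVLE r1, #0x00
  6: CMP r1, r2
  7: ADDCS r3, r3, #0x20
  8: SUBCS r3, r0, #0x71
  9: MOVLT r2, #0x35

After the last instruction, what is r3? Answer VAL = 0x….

0: ✓ CMP  NZCV=1001
1: · MOVEQ
2: ✓ SUBMI  r0←0xea
3: ✓ CMP  NZCV=1010
4: · SUBGT
5: ✓ MOVLE  r1←0x00
6: ✓ CMP  NZCV=1000
7: · ADDCS
8: · SUBCS
9: ✓ MOVLT  r2←0x35

VAL = 0x3a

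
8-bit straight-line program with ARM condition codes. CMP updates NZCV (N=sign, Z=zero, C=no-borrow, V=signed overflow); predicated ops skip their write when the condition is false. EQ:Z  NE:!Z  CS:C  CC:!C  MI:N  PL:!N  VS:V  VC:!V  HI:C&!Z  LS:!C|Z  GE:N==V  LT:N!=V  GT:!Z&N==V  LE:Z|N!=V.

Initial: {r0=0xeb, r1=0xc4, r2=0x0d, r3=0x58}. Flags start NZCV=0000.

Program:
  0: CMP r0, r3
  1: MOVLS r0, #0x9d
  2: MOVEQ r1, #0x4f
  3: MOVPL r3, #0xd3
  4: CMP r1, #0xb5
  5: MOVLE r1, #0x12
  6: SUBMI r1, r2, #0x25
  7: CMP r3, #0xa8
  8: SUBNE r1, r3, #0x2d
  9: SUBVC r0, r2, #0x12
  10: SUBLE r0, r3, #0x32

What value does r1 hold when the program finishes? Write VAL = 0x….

0: ✓ CMP  NZCV=1010
1: · MOVLS
2: · MOVEQ
3: · MOVPL
4: ✓ CMP  NZCV=0010
5: · MOVLE
6: · SUBMI
7: ✓ CMP  NZCV=1001
8: ✓ SUBNE  r1←0x2b
9: · SUBVC
10: · SUBLE

VAL = 0x2b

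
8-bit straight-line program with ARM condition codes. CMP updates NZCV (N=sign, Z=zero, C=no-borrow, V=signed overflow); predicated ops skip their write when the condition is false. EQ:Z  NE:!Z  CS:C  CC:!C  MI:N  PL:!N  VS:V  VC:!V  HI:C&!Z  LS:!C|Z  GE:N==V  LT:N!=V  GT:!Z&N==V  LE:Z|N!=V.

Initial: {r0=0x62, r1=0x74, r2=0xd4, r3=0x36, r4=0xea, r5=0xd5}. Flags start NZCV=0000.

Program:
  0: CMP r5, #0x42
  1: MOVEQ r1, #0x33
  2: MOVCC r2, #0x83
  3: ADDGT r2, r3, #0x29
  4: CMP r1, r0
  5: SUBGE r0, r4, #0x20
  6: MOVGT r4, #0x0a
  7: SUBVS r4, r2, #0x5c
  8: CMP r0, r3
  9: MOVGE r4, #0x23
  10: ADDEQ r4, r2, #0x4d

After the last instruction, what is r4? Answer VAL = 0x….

VAL = 0x0a

0: ✓ CMP  NZCV=1010
1: · MOVEQ
2: · MOVCC
3: · ADDGT
4: ✓ CMP  NZCV=0010
5: ✓ SUBGE  r0←0xca
6: ✓ MOVGT  r4←0x0a
7: · SUBVS
8: ✓ CMP  NZCV=1010
9: · MOVGE
10: · ADDEQ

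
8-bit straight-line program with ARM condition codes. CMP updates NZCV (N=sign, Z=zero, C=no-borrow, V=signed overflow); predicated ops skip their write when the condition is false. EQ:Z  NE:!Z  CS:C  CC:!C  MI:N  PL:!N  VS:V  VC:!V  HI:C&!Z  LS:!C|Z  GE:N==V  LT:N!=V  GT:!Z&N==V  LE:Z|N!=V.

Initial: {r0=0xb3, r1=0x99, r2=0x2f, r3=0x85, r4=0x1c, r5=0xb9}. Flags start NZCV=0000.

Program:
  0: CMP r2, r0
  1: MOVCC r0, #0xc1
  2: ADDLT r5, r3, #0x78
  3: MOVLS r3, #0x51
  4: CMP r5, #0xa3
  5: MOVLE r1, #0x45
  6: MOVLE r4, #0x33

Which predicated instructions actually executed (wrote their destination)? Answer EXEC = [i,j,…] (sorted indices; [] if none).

EXEC = [1,3]

0: ✓ CMP  NZCV=0000
1: ✓ MOVCC  r0←0xc1
2: · ADDLT
3: ✓ MOVLS  r3←0x51
4: ✓ CMP  NZCV=0010
5: · MOVLE
6: · MOVLE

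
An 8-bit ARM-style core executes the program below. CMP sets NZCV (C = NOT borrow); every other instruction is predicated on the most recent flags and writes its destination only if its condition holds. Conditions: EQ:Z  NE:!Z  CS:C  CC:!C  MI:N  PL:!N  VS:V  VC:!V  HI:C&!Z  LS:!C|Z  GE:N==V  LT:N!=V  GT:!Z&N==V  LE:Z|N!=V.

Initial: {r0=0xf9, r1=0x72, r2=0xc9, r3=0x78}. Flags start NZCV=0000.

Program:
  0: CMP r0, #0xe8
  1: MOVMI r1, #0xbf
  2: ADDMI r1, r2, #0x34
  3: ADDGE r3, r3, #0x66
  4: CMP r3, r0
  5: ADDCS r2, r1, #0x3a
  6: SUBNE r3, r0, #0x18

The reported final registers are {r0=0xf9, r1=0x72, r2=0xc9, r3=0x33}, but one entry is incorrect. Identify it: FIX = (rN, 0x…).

0: ✓ CMP  NZCV=0010
1: · MOVMI
2: · ADDMI
3: ✓ ADDGE  r3←0xde
4: ✓ CMP  NZCV=1000
5: · ADDCS
6: ✓ SUBNE  r3←0xe1

FIX = (r3, 0xe1)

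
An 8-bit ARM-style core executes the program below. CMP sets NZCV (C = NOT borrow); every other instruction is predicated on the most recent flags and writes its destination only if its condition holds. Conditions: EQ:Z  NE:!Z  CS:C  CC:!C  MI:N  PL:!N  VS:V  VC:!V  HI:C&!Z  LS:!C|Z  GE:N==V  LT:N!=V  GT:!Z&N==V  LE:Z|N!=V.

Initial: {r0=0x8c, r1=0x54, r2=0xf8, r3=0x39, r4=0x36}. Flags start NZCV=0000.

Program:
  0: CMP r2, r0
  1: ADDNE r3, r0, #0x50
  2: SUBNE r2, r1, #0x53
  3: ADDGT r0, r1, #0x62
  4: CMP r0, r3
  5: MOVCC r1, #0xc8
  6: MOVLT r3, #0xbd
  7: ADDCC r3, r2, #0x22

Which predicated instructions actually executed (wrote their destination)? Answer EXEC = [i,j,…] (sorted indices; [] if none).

0: ✓ CMP  NZCV=0010
1: ✓ ADDNE  r3←0xdc
2: ✓ SUBNE  r2←0x01
3: ✓ ADDGT  r0←0xb6
4: ✓ CMP  NZCV=1000
5: ✓ MOVCC  r1←0xc8
6: ✓ MOVLT  r3←0xbd
7: ✓ ADDCC  r3←0x23

EXEC = [1,2,3,5,6,7]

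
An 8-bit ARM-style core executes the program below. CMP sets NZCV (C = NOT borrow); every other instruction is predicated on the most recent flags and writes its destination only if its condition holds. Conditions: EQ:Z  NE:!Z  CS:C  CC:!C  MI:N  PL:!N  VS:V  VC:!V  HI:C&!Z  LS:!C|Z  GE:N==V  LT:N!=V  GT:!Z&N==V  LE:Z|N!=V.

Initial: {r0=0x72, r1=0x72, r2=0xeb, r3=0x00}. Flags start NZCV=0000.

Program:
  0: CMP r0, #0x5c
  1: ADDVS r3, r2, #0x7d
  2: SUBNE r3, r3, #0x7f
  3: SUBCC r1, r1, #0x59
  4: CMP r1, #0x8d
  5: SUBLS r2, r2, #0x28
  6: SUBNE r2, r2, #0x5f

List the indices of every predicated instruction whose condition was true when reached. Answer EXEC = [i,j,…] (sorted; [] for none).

EXEC = [2,5,6]

[0] flags=0010 → (cmp)
[1] flags=0010 VS?F → skip
[2] flags=0010 NE?T → r3=0x81
[3] flags=0010 CC?F → skip
[4] flags=1001 → (cmp)
[5] flags=1001 LS?T → r2=0xc3
[6] flags=1001 NE?T → r2=0x64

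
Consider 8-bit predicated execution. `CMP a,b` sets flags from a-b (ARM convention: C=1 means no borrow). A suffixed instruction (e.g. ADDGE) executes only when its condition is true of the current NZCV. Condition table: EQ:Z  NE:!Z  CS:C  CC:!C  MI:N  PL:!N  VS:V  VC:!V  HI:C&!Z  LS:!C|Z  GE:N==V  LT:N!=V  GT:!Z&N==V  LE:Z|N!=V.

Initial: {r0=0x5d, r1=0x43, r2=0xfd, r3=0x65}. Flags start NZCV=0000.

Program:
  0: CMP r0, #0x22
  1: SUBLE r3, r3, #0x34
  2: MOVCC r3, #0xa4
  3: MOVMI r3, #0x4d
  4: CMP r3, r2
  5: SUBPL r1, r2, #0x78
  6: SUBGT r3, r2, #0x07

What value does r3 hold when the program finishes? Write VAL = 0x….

VAL = 0xf6

0: ✓ CMP  NZCV=0010
1: · SUBLE
2: · MOVCC
3: · MOVMI
4: ✓ CMP  NZCV=0000
5: ✓ SUBPL  r1←0x85
6: ✓ SUBGT  r3←0xf6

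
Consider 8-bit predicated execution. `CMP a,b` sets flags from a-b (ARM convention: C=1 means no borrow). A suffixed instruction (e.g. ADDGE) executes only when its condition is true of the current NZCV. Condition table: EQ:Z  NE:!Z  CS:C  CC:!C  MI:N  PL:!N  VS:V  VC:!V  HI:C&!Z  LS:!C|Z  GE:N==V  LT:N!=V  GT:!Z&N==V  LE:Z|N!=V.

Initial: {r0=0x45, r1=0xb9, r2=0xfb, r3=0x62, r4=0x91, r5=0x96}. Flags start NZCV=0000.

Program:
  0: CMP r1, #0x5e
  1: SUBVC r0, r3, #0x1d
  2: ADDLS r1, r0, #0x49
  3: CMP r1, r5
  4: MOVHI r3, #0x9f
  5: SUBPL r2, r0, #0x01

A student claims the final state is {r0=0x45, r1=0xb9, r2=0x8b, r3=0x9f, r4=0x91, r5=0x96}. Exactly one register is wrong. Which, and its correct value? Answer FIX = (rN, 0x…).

FIX = (r2, 0x44)

0: ✓ CMP  NZCV=0011
1: · SUBVC
2: · ADDLS
3: ✓ CMP  NZCV=0010
4: ✓ MOVHI  r3←0x9f
5: ✓ SUBPL  r2←0x44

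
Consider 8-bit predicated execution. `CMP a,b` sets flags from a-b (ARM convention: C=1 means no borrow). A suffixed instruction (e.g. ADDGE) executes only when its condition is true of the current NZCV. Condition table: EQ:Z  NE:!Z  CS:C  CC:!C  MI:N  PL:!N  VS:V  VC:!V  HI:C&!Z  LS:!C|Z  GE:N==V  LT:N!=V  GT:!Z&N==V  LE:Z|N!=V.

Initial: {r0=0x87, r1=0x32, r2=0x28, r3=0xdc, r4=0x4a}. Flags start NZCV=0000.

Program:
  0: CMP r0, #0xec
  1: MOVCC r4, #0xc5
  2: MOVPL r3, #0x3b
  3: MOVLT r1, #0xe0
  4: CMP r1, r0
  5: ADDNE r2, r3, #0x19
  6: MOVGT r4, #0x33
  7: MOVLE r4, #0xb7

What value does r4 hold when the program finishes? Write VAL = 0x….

VAL = 0x33

0: ✓ CMP  NZCV=1000
1: ✓ MOVCC  r4←0xc5
2: · MOVPL
3: ✓ MOVLT  r1←0xe0
4: ✓ CMP  NZCV=0010
5: ✓ ADDNE  r2←0xf5
6: ✓ MOVGT  r4←0x33
7: · MOVLE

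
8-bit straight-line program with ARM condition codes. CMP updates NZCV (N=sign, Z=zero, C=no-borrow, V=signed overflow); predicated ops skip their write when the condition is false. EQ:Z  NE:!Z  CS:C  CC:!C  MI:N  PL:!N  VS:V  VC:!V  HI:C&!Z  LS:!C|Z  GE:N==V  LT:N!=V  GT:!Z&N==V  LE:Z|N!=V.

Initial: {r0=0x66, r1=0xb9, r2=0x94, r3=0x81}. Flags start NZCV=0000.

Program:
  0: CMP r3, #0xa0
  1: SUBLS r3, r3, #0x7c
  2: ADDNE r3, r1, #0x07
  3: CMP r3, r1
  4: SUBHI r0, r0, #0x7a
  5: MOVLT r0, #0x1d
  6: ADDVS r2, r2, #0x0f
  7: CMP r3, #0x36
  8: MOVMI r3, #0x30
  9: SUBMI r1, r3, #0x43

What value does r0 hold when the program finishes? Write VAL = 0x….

[0] flags=1000 → (cmp)
[1] flags=1000 LS?T → r3=0x05
[2] flags=1000 NE?T → r3=0xc0
[3] flags=0010 → (cmp)
[4] flags=0010 HI?T → r0=0xec
[5] flags=0010 LT?F → skip
[6] flags=0010 VS?F → skip
[7] flags=1010 → (cmp)
[8] flags=1010 MI?T → r3=0x30
[9] flags=1010 MI?T → r1=0xed

VAL = 0xec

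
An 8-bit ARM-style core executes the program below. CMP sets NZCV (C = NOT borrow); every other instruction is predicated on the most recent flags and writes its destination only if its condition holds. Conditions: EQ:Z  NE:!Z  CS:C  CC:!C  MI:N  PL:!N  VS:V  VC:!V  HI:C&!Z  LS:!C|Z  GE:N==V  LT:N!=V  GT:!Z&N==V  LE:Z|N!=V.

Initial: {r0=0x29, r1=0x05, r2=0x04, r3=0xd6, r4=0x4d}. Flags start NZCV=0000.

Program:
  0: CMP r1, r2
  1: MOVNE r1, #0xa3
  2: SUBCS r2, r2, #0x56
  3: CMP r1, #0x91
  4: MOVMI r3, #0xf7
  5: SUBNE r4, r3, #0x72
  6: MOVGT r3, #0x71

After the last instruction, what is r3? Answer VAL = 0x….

0: ✓ CMP  NZCV=0010
1: ✓ MOVNE  r1←0xa3
2: ✓ SUBCS  r2←0xae
3: ✓ CMP  NZCV=0010
4: · MOVMI
5: ✓ SUBNE  r4←0x64
6: ✓ MOVGT  r3←0x71

VAL = 0x71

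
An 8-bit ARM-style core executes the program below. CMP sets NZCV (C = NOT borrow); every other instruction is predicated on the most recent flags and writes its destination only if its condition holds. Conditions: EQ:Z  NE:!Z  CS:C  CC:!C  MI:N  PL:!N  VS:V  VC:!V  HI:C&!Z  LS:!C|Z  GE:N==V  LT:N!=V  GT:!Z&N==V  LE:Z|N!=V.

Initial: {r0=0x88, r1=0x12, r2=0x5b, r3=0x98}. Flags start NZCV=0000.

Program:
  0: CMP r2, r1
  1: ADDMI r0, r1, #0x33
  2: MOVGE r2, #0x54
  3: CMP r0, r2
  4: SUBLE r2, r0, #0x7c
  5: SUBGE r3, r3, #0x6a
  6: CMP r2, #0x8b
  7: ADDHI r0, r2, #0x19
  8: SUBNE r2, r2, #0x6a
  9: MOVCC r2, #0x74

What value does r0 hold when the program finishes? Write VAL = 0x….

[0] flags=0010 → (cmp)
[1] flags=0010 MI?F → skip
[2] flags=0010 GE?T → r2=0x54
[3] flags=0011 → (cmp)
[4] flags=0011 LE?T → r2=0x0c
[5] flags=0011 GE?F → skip
[6] flags=1001 → (cmp)
[7] flags=1001 HI?F → skip
[8] flags=1001 NE?T → r2=0xa2
[9] flags=1001 CC?T → r2=0x74

VAL = 0x88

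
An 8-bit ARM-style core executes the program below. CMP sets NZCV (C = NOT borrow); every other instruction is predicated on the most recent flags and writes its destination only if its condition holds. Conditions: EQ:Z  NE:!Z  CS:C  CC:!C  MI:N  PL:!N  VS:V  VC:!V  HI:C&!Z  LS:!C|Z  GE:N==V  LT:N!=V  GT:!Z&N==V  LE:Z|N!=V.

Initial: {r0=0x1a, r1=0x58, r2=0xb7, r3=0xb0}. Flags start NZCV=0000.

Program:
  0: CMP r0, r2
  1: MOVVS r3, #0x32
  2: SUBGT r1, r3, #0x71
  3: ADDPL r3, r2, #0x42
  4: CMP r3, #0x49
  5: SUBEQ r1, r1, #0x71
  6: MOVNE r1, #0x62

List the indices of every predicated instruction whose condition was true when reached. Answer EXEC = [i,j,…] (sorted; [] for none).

EXEC = [2,3,6]

[0] flags=0000 → (cmp)
[1] flags=0000 VS?F → skip
[2] flags=0000 GT?T → r1=0x3f
[3] flags=0000 PL?T → r3=0xf9
[4] flags=1010 → (cmp)
[5] flags=1010 EQ?F → skip
[6] flags=1010 NE?T → r1=0x62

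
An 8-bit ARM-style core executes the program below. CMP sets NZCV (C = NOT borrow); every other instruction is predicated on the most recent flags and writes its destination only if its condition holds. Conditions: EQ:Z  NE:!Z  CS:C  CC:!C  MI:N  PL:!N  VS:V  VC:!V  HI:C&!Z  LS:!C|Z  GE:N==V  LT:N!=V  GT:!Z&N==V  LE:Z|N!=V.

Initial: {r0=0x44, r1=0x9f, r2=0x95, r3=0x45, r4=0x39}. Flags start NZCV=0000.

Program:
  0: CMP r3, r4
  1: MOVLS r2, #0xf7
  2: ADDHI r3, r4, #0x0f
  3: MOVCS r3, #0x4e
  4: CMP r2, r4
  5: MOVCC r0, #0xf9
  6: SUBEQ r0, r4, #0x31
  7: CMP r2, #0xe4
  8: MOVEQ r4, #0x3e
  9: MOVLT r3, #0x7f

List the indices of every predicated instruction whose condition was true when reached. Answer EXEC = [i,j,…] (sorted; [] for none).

EXEC = [2,3,9]

[0] flags=0010 → (cmp)
[1] flags=0010 LS?F → skip
[2] flags=0010 HI?T → r3=0x48
[3] flags=0010 CS?T → r3=0x4e
[4] flags=0011 → (cmp)
[5] flags=0011 CC?F → skip
[6] flags=0011 EQ?F → skip
[7] flags=1000 → (cmp)
[8] flags=1000 EQ?F → skip
[9] flags=1000 LT?T → r3=0x7f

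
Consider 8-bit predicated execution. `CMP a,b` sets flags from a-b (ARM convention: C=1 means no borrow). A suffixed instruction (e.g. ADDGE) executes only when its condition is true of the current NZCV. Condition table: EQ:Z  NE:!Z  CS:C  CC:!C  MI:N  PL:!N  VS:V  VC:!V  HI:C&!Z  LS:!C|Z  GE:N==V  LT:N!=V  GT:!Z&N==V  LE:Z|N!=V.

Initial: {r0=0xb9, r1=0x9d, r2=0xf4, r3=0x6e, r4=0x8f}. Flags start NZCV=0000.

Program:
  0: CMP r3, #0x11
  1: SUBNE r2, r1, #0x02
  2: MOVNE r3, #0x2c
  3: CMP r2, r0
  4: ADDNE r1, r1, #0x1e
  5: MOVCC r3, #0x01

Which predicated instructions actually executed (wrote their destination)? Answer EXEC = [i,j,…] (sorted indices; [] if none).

EXEC = [1,2,4,5]

[0] flags=0010 → (cmp)
[1] flags=0010 NE?T → r2=0x9b
[2] flags=0010 NE?T → r3=0x2c
[3] flags=1000 → (cmp)
[4] flags=1000 NE?T → r1=0xbb
[5] flags=1000 CC?T → r3=0x01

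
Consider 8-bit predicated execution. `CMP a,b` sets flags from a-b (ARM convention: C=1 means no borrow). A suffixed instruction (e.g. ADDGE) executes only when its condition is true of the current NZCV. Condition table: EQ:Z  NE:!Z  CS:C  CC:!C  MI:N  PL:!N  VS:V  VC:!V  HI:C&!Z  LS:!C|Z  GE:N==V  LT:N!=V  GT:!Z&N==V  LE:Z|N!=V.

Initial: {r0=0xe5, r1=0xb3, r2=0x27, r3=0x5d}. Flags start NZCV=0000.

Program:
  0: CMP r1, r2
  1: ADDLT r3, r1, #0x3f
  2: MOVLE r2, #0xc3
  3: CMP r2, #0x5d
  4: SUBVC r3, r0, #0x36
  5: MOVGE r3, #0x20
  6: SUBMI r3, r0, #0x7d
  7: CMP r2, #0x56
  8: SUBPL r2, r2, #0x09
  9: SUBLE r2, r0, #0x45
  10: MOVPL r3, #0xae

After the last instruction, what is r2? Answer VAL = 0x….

VAL = 0xa0

0: ✓ CMP  NZCV=1010
1: ✓ ADDLT  r3←0xf2
2: ✓ MOVLE  r2←0xc3
3: ✓ CMP  NZCV=0011
4: · SUBVC
5: · MOVGE
6: · SUBMI
7: ✓ CMP  NZCV=0011
8: ✓ SUBPL  r2←0xba
9: ✓ SUBLE  r2←0xa0
10: ✓ MOVPL  r3←0xae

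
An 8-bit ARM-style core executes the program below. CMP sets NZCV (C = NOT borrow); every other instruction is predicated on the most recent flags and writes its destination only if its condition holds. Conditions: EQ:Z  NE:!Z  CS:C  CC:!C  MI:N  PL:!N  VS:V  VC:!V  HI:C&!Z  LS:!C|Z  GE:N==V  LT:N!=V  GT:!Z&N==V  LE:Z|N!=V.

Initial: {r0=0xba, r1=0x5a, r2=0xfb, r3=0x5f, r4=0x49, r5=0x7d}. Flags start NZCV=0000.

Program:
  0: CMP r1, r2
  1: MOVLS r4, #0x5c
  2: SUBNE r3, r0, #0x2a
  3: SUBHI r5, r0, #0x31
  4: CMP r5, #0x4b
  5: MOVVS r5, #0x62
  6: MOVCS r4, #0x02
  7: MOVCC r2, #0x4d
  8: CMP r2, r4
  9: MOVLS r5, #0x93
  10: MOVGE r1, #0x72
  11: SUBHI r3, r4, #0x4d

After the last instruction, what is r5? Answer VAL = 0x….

VAL = 0x7d

0: ✓ CMP  NZCV=0000
1: ✓ MOVLS  r4←0x5c
2: ✓ SUBNE  r3←0x90
3: · SUBHI
4: ✓ CMP  NZCV=0010
5: · MOVVS
6: ✓ MOVCS  r4←0x02
7: · MOVCC
8: ✓ CMP  NZCV=1010
9: · MOVLS
10: · MOVGE
11: ✓ SUBHI  r3←0xb5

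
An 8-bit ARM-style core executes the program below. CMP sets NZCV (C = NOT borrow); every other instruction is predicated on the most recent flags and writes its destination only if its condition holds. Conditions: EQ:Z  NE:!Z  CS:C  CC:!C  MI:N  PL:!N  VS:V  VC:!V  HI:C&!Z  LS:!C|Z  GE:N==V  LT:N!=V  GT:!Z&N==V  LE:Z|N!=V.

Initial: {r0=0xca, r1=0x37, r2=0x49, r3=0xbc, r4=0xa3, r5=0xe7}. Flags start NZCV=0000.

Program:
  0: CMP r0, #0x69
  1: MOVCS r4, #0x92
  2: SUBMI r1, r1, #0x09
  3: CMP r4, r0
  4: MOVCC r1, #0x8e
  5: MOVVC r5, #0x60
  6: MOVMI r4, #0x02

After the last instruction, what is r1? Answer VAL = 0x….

VAL = 0x8e

0: ✓ CMP  NZCV=0011
1: ✓ MOVCS  r4←0x92
2: · SUBMI
3: ✓ CMP  NZCV=1000
4: ✓ MOVCC  r1←0x8e
5: ✓ MOVVC  r5←0x60
6: ✓ MOVMI  r4←0x02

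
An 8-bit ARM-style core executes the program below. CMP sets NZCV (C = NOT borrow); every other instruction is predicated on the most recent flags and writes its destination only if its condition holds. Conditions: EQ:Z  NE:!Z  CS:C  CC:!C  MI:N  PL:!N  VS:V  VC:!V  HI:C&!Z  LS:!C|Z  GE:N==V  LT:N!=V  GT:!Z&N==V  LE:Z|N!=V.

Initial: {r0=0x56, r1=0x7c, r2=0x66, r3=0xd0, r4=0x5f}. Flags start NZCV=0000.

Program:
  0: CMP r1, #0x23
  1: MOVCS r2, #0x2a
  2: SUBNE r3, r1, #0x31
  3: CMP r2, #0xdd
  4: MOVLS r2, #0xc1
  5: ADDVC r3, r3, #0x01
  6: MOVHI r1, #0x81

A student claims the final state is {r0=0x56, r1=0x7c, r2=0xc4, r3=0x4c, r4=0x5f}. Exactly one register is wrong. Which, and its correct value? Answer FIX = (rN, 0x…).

FIX = (r2, 0xc1)

[0] flags=0010 → (cmp)
[1] flags=0010 CS?T → r2=0x2a
[2] flags=0010 NE?T → r3=0x4b
[3] flags=0000 → (cmp)
[4] flags=0000 LS?T → r2=0xc1
[5] flags=0000 VC?T → r3=0x4c
[6] flags=0000 HI?F → skip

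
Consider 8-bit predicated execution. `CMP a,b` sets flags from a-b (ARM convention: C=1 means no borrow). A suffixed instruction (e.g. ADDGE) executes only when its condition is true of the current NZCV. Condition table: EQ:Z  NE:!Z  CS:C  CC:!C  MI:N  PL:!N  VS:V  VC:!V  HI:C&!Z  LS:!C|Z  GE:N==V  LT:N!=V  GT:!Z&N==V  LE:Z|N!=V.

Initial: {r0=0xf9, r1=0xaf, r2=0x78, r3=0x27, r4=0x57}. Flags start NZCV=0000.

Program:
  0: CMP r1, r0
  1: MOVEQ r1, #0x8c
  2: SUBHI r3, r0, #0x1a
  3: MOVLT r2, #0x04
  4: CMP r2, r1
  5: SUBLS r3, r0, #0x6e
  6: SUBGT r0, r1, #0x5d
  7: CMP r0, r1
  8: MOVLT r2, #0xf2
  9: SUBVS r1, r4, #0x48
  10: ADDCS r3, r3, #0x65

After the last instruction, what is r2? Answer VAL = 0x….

0: ✓ CMP  NZCV=1000
1: · MOVEQ
2: · SUBHI
3: ✓ MOVLT  r2←0x04
4: ✓ CMP  NZCV=0000
5: ✓ SUBLS  r3←0x8b
6: ✓ SUBGT  r0←0x52
7: ✓ CMP  NZCV=1001
8: · MOVLT
9: ✓ SUBVS  r1←0x0f
10: · ADDCS

VAL = 0x04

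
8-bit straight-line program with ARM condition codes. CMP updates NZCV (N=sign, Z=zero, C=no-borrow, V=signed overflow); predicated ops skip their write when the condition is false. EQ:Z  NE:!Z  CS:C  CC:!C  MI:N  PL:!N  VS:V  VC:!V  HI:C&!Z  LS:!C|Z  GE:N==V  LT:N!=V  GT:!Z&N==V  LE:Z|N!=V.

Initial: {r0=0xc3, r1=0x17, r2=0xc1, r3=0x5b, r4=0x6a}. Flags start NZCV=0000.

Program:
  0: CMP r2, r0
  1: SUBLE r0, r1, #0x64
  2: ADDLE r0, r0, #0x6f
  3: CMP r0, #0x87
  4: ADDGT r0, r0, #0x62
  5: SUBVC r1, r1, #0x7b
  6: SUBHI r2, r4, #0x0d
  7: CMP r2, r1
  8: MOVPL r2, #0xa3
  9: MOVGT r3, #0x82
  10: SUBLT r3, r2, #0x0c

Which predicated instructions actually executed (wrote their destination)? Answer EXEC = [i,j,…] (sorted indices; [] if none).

0: ✓ CMP  NZCV=1000
1: ✓ SUBLE  r0←0xb3
2: ✓ ADDLE  r0←0x22
3: ✓ CMP  NZCV=1001
4: ✓ ADDGT  r0←0x84
5: · SUBVC
6: · SUBHI
7: ✓ CMP  NZCV=1010
8: · MOVPL
9: · MOVGT
10: ✓ SUBLT  r3←0xb5

EXEC = [1,2,4,10]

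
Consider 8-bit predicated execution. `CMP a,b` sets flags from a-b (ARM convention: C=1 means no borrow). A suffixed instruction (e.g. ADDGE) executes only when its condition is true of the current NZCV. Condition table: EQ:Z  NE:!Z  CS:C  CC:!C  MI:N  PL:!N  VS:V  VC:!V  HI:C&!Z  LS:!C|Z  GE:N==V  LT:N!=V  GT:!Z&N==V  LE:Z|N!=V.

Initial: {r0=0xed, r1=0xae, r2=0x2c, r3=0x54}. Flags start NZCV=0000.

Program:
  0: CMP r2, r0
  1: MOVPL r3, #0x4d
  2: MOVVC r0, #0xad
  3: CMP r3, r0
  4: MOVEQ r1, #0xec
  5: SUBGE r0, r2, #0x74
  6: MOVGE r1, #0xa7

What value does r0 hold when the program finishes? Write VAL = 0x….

[0] flags=0000 → (cmp)
[1] flags=0000 PL?T → r3=0x4d
[2] flags=0000 VC?T → r0=0xad
[3] flags=1001 → (cmp)
[4] flags=1001 EQ?F → skip
[5] flags=1001 GE?T → r0=0xb8
[6] flags=1001 GE?T → r1=0xa7

VAL = 0xb8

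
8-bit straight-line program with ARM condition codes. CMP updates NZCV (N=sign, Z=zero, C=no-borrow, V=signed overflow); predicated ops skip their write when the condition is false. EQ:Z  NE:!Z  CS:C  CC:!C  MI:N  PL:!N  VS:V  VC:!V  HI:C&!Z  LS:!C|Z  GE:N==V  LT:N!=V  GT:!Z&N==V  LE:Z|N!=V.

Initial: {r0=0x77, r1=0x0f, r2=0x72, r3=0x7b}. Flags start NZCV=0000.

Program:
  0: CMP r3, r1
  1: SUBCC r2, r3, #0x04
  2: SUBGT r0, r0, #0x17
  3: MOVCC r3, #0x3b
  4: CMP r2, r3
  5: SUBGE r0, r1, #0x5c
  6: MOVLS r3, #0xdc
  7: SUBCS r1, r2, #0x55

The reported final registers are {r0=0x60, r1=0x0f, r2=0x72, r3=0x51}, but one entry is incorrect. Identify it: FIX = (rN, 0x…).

FIX = (r3, 0xdc)

[0] flags=0010 → (cmp)
[1] flags=0010 CC?F → skip
[2] flags=0010 GT?T → r0=0x60
[3] flags=0010 CC?F → skip
[4] flags=1000 → (cmp)
[5] flags=1000 GE?F → skip
[6] flags=1000 LS?T → r3=0xdc
[7] flags=1000 CS?F → skip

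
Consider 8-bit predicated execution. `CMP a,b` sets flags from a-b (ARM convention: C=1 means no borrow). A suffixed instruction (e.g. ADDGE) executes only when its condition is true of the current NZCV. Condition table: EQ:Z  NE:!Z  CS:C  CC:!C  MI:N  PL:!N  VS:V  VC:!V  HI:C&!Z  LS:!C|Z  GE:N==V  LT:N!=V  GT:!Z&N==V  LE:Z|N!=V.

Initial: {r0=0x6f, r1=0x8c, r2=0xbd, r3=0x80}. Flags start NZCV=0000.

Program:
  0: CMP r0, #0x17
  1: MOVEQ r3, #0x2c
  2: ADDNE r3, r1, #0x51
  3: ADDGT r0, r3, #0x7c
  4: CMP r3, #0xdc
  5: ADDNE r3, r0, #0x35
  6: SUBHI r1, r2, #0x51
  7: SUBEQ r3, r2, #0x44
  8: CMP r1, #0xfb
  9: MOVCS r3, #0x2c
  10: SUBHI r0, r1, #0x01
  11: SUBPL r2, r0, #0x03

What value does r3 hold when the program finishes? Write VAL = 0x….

VAL = 0x8e

0: ✓ CMP  NZCV=0010
1: · MOVEQ
2: ✓ ADDNE  r3←0xdd
3: ✓ ADDGT  r0←0x59
4: ✓ CMP  NZCV=0010
5: ✓ ADDNE  r3←0x8e
6: ✓ SUBHI  r1←0x6c
7: · SUBEQ
8: ✓ CMP  NZCV=0000
9: · MOVCS
10: · SUBHI
11: ✓ SUBPL  r2←0x56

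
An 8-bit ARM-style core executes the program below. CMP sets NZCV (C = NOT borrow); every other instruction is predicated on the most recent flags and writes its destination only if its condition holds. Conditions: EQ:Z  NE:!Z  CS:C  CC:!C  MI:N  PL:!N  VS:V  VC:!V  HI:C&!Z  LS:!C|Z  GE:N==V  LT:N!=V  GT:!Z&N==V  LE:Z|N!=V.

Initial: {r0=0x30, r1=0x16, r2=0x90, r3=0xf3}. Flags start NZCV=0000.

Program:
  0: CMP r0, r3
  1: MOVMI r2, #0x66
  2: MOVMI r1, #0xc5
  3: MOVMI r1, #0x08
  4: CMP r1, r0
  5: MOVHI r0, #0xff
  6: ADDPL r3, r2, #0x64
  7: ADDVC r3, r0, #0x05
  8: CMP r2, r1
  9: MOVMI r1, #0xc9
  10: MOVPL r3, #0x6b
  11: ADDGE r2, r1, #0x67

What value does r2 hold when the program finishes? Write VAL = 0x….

0: ✓ CMP  NZCV=0000
1: · MOVMI
2: · MOVMI
3: · MOVMI
4: ✓ CMP  NZCV=1000
5: · MOVHI
6: · ADDPL
7: ✓ ADDVC  r3←0x35
8: ✓ CMP  NZCV=0011
9: · MOVMI
10: ✓ MOVPL  r3←0x6b
11: · ADDGE

VAL = 0x90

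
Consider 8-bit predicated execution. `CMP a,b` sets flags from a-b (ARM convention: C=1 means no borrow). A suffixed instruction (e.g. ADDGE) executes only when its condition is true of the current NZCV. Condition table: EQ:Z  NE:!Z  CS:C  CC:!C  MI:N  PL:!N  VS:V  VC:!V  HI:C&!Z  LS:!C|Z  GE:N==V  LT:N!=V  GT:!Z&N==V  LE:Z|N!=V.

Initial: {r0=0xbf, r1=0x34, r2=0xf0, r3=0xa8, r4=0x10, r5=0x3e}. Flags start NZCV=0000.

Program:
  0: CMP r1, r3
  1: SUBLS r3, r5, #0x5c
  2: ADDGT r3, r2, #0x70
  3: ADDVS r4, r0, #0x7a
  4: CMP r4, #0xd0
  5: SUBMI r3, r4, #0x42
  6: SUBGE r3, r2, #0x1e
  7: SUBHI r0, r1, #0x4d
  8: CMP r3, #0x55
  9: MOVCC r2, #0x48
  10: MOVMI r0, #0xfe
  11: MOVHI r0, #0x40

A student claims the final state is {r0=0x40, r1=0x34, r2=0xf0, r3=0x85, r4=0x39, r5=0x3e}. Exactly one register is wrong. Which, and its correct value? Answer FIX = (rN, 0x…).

FIX = (r3, 0xd2)

[0] flags=1001 → (cmp)
[1] flags=1001 LS?T → r3=0xe2
[2] flags=1001 GT?T → r3=0x60
[3] flags=1001 VS?T → r4=0x39
[4] flags=0000 → (cmp)
[5] flags=0000 MI?F → skip
[6] flags=0000 GE?T → r3=0xd2
[7] flags=0000 HI?F → skip
[8] flags=0011 → (cmp)
[9] flags=0011 CC?F → skip
[10] flags=0011 MI?F → skip
[11] flags=0011 HI?T → r0=0x40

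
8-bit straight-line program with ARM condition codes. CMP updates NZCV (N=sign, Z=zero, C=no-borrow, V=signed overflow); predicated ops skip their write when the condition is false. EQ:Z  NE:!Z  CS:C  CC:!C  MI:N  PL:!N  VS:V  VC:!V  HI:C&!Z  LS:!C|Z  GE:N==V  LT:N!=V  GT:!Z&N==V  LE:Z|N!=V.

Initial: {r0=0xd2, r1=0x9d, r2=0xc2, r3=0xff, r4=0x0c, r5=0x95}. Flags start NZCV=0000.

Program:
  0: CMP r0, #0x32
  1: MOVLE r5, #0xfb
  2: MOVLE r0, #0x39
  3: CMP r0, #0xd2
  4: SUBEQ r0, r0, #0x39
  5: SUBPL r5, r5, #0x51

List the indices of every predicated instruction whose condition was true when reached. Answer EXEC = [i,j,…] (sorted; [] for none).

[0] flags=1010 → (cmp)
[1] flags=1010 LE?T → r5=0xfb
[2] flags=1010 LE?T → r0=0x39
[3] flags=0000 → (cmp)
[4] flags=0000 EQ?F → skip
[5] flags=0000 PL?T → r5=0xaa

EXEC = [1,2,5]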